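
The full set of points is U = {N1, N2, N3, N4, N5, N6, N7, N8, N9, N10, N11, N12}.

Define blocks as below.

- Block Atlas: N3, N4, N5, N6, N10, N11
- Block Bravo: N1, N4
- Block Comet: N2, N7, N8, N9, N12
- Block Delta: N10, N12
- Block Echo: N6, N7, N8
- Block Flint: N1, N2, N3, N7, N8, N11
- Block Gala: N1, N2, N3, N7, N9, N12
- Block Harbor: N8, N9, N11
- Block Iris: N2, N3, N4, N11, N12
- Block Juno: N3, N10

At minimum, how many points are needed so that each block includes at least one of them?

4

H = {N3, N4, N8, N12} meets every block (each contains at least one member of H), and |H| = 4.
No choice of 3 points meets every block, so 4 is the minimum.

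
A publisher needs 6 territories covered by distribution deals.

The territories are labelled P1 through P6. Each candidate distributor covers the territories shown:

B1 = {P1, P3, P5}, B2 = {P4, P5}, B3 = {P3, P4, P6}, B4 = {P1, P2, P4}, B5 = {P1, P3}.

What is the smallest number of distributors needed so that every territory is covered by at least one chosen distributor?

3

B1 and B3 and B4 together: B1 ∪ B3 ∪ B4 = {P1, P2, P3, P4, P5, P6} — every territory is covered.
Only B4 contains P2, so B4 is forced; the remaining 3 territories need at least 2 more distributors (each remaining distributor adds at most 2) — so at least 3 distributors are needed, and 3 is optimal.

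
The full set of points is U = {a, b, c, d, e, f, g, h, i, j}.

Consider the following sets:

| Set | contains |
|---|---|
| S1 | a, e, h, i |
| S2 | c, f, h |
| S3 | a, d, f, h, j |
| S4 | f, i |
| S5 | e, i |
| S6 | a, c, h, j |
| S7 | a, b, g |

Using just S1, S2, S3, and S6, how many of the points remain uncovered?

2

Union of S1, S2, S3, S6 = {a, c, d, e, f, h, i, j}.
Not covered: b, g — 2 points.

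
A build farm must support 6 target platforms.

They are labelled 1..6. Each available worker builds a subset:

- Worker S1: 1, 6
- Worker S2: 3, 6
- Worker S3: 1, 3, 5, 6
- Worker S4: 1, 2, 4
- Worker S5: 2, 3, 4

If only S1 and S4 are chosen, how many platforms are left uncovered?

Union of S1, S4 = {1, 2, 4, 6}.
Not covered: 3, 5 — 2 platforms.

2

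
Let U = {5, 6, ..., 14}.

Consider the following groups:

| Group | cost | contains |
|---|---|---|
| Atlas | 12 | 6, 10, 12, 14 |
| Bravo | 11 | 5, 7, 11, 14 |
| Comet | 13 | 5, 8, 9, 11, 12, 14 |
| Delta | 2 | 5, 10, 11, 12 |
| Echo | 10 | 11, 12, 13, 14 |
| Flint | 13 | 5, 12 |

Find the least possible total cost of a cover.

Atlas, Bravo, Comet, Echo together cover every point (Atlas ∪ Bravo ∪ Comet ∪ Echo = {5, 6, 7, 8, 9, 10, 11, 12, 13, 14}); total cost 12 + 11 + 13 + 10 = 46.
The greedy pick Delta, Comet, Echo, Bravo, Atlas costs 48; no covering selection beats 46.

46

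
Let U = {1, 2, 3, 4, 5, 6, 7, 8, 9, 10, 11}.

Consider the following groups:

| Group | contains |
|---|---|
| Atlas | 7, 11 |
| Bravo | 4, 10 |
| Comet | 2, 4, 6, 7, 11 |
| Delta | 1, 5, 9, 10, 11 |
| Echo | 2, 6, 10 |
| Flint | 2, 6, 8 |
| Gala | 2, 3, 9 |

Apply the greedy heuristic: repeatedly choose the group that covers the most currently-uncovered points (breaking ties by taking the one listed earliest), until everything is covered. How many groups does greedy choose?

Greedy: pick Comet (covers 5 new) → pick Delta (covers 4 new) → pick Flint (covers 1 new) → pick Gala (covers 1 new). Total picks: 4.

4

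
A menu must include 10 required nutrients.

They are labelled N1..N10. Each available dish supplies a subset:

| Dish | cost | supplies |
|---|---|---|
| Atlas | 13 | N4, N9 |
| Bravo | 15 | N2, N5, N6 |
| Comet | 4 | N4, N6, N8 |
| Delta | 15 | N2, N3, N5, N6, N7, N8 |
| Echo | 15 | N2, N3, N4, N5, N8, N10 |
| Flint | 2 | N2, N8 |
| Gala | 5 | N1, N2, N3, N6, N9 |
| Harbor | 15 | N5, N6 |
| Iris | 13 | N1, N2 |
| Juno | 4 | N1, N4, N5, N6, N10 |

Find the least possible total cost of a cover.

Delta, Gala, Juno together cover every nutrient (Delta ∪ Gala ∪ Juno = {N1, N2, N3, N4, N5, N6, N7, N8, N9, N10}); total cost 15 + 5 + 4 = 24.
The greedy pick Juno, Flint, Gala, Delta costs 26; no covering selection beats 24.

24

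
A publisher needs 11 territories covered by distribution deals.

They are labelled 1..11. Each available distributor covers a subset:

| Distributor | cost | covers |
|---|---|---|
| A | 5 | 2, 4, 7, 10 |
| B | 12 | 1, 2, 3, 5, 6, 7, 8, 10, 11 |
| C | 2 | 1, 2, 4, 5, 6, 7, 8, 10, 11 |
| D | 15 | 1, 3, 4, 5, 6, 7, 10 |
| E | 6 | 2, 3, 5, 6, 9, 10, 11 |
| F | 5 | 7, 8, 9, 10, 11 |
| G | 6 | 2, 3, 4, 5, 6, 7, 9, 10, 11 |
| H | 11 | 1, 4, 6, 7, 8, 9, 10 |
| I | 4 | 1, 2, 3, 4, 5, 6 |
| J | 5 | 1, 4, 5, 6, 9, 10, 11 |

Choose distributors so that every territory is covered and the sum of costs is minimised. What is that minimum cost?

8

C, E together cover every territory (C ∪ E = {1, 2, 3, 4, 5, 6, 7, 8, 9, 10, 11}); total cost 2 + 6 = 8.
No covering selection has total cost below 8.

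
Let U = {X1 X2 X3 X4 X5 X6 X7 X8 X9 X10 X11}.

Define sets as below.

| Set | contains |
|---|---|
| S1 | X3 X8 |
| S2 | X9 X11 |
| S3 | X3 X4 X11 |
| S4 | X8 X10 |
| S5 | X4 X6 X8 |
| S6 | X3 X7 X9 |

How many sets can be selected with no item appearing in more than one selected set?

2

S2, S4 are pairwise disjoint (S2={X9,X11}; S4={X8,X10}).
Every remaining set overlaps one of these, and no 3 of the listed sets are pairwise disjoint, so 2 is the maximum.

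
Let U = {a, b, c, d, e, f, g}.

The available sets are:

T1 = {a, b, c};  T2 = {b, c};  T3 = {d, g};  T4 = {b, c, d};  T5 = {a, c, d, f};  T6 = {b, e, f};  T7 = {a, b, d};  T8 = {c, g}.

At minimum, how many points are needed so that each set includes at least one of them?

3

The 3 points {c, d, e} hit every set.
No choice of 2 points meets every set, so 3 is the minimum.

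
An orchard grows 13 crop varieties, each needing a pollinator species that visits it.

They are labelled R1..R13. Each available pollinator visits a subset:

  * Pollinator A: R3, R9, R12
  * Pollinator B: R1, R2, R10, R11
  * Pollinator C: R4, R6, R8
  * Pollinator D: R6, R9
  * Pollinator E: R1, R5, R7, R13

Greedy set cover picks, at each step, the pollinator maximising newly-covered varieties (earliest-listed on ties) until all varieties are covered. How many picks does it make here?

Greedy: pick B (covers 4 new) → pick A (covers 3 new) → pick C (covers 3 new) → pick E (covers 3 new). Total picks: 4.

4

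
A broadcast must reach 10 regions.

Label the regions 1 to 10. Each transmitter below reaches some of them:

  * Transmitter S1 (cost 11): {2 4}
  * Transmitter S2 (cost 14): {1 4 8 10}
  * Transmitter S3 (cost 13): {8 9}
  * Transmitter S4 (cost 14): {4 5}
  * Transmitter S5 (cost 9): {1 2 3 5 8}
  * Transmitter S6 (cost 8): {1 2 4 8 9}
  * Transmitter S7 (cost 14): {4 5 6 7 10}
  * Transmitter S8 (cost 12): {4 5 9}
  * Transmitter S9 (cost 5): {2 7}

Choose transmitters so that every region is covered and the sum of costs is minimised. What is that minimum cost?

S5, S6, S7 together cover every region (S5 ∪ S6 ∪ S7 = {1, 2, 3, 4, 5, 6, 7, 8, 9, 10}); total cost 9 + 8 + 14 = 31.
No covering selection has total cost below 31.

31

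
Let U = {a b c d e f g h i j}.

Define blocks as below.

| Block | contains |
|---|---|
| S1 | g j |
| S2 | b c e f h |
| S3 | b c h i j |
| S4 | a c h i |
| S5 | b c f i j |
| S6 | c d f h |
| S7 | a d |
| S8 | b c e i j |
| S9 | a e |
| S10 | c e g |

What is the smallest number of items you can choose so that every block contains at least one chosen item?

The 3 items {a, c, j} hit every block.
The blocks S1, S6, S9 are pairwise disjoint, so any hitting set needs a separate item for each — at least 3. Hence 3 is optimal.

3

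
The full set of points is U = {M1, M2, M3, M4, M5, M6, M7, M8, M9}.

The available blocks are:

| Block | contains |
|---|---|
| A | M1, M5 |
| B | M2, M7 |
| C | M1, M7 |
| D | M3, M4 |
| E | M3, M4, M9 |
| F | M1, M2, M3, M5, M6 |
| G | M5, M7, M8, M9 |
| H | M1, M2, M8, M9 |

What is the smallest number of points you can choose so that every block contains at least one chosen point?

T = {M1, M4, M7} meets every block (each contains at least one member of T), and |T| = 3.
The blocks A, B, D are pairwise disjoint, so any hitting set needs a separate point for each — at least 3. Hence 3 is optimal.

3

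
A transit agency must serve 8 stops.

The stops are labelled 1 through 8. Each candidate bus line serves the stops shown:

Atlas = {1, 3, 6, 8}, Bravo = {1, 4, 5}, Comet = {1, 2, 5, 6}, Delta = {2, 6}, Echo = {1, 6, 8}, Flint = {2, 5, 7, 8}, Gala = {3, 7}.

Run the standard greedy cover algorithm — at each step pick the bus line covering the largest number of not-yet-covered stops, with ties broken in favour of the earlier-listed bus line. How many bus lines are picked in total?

Greedy: pick Atlas (covers 4 new) → pick Flint (covers 3 new) → pick Bravo (covers 1 new). Total picks: 3.

3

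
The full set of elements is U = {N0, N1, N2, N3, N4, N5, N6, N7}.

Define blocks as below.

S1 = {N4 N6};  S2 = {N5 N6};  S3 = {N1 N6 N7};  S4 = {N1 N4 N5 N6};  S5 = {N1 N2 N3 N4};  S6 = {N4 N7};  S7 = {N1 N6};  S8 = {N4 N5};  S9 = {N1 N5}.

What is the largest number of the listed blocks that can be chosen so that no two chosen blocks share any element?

S2, S5 are pairwise disjoint (S2={N5,N6}; S5={N1,N2,N3,N4}).
Every remaining block overlaps one of these, and no 3 of the listed blocks are pairwise disjoint, so 2 is the maximum.

2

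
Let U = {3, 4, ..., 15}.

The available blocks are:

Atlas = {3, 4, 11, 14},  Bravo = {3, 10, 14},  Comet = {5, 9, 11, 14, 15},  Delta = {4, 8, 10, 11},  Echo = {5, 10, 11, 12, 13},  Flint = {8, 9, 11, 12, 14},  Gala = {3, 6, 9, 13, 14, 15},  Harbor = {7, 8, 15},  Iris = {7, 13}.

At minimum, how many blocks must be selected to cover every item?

Take {Delta, Echo, Gala, Iris}. Their union is {3, 4, 5, 6, 7, 8, 9, 10, 11, 12, 13, 14, 15}, which is all 13 items.
No 3 of the 9 blocks cover everything (all 84 combinations miss at least one item), so 4 is optimal.

4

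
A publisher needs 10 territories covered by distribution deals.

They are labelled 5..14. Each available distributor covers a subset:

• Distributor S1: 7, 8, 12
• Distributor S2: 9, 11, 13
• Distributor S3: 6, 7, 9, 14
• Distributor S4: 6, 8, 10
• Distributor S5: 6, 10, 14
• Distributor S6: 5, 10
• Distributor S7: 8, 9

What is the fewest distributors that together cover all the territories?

4

S1 and S2 and S5 and S6 together: S1 ∪ S2 ∪ S5 ∪ S6 = {5, 6, 7, 8, 9, 10, 11, 12, 13, 14} — every territory is covered.
Only S2 contains 11, so S2 is forced; the remaining 7 territories need at least 3 more distributors (each remaining distributor adds at most 3) — so at least 4 distributors are needed, and 4 is optimal.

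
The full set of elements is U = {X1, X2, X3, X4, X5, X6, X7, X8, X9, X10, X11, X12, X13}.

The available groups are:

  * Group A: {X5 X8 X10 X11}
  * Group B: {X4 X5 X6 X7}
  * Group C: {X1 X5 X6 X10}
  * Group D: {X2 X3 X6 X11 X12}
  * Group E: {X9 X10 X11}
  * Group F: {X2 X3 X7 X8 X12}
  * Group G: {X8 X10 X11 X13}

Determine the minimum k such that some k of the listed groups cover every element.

B, C, D, E, and G cover everything between them: the union {X1, X2, X3, X4, X5, X6, X7, X8, X9, X10, X11, X12, X13} is all of U.
No 4 of the 7 groups cover everything (all 35 combinations miss at least one element), so 5 is optimal.

5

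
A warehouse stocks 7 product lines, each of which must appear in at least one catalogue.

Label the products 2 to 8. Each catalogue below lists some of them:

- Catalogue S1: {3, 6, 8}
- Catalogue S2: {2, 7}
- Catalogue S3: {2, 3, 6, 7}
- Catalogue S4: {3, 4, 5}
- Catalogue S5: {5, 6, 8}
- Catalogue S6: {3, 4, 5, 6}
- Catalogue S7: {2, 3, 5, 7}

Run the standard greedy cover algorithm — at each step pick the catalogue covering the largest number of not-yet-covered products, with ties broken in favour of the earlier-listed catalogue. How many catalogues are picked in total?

Greedy: pick S3 (covers 4 new) → pick S4 (covers 2 new) → pick S1 (covers 1 new). Total picks: 3.

3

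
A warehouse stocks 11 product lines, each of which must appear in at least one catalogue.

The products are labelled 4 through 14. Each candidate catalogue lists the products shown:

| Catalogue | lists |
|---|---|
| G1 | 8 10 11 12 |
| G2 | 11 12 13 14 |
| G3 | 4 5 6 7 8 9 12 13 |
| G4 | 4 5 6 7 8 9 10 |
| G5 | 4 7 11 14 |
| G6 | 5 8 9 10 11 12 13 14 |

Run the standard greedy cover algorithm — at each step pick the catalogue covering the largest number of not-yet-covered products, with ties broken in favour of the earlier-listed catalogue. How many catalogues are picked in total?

Greedy: pick G3 (covers 8 new) → pick G6 (covers 3 new). Total picks: 2.

2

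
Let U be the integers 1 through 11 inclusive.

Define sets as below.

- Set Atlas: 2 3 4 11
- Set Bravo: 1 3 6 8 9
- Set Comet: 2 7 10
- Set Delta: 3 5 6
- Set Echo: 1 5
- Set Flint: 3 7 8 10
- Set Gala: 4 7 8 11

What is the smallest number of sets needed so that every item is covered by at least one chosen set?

4

Atlas, Bravo, Comet, and Delta cover everything between them: the union {1, 2, 3, 4, 5, 6, 7, 8, 9, 10, 11} is all of U.
No 3 of the 7 sets cover everything (all 35 combinations miss at least one item), so 4 is optimal.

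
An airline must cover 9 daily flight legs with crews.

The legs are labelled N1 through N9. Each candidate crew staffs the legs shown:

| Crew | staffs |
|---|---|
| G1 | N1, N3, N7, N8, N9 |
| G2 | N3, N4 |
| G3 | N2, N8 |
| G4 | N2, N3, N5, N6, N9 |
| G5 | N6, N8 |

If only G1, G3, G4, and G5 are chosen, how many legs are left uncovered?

1

Union of G1, G3, G4, G5 = {N1, N2, N3, N5, N6, N7, N8, N9}.
Not covered: N4 — 1 leg.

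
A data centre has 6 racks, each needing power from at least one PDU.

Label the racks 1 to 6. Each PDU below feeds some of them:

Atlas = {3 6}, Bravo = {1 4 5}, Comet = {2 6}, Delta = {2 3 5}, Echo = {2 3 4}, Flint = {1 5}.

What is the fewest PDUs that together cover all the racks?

3

Atlas and Bravo and Echo together: Atlas ∪ Bravo ∪ Echo = {1, 2, 3, 4, 5, 6} — every rack is covered.
No 2 of the 6 PDUs cover everything (all 15 combinations miss at least one rack), so 3 is optimal.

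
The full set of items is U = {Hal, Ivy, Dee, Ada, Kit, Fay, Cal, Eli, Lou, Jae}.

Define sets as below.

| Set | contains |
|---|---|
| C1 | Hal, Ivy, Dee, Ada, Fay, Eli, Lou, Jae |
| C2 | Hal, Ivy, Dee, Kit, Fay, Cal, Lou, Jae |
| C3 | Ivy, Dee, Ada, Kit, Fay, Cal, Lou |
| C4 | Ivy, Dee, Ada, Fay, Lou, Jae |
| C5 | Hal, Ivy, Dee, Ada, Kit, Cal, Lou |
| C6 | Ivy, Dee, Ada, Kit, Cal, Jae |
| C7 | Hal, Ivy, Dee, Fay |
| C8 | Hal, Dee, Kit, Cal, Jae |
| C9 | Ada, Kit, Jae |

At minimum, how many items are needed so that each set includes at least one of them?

2

The 2 items {Ivy, Kit} hit every set.
The sets C7, C9 are pairwise disjoint, so any hitting set needs a separate item for each — at least 2. Hence 2 is optimal.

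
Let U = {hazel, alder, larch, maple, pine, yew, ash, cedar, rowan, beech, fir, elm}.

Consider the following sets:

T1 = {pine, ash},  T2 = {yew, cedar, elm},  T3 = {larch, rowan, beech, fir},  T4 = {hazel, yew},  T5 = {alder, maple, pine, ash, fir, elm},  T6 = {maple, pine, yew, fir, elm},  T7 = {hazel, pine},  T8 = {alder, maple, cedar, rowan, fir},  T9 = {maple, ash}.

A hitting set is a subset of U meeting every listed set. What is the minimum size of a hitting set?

H = {hazel, ash, cedar, fir} meets every set (each contains at least one member of H), and |H| = 4.
The sets T2, T3, T7, T9 are pairwise disjoint, so any hitting set needs a separate item for each — at least 4. Hence 4 is optimal.

4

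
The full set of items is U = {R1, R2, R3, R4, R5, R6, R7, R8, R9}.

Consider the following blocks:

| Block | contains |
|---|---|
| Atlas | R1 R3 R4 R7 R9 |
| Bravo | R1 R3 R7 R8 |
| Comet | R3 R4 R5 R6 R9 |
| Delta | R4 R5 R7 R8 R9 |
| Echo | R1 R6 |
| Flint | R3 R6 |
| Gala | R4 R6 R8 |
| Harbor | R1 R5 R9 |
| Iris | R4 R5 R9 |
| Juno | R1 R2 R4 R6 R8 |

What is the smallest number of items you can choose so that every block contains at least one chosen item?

3

The 3 items {R1, R4, R6} hit every block.
No choice of 2 items meets every block, so 3 is the minimum.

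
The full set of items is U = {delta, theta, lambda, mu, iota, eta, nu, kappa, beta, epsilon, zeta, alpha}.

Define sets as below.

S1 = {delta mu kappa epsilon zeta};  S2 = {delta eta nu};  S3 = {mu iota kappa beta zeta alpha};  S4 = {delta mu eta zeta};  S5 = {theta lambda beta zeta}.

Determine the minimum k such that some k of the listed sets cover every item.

Take {S1, S2, S3, S5}. Their union is {delta, theta, lambda, mu, iota, eta, nu, kappa, beta, epsilon, zeta, alpha}, which is all 12 items.
Only S1 contains epsilon, so S1 is forced; the remaining 7 items need at least 3 more sets (each remaining set adds at most 3) — so at least 4 sets are needed, and 4 is optimal.

4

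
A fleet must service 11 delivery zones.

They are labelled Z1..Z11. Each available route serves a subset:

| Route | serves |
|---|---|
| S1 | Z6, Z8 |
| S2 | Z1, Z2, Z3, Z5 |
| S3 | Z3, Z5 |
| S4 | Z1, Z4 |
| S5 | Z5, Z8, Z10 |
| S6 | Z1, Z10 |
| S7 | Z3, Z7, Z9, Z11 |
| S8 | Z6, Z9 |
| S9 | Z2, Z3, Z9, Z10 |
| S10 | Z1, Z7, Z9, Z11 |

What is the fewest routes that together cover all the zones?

5

Take {S4, S5, S7, S8, S9}. Their union is {Z1, Z2, Z3, Z4, Z5, Z6, Z7, Z8, Z9, Z10, Z11}, which is all 11 zones.
No 4 of the 10 routes cover everything (all 210 combinations miss at least one zone), so 5 is optimal.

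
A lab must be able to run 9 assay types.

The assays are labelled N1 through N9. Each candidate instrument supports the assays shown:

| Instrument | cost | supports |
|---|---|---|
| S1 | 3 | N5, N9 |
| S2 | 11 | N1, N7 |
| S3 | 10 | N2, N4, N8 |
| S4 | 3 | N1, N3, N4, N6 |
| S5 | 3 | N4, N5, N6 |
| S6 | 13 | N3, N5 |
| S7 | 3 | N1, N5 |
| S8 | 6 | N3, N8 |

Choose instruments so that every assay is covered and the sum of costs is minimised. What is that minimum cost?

27

S1, S2, S3, S4 together cover every assay (S1 ∪ S2 ∪ S3 ∪ S4 = {N1, N2, N3, N4, N5, N6, N7, N8, N9}); total cost 3 + 11 + 10 + 3 = 27.
No covering selection has total cost below 27.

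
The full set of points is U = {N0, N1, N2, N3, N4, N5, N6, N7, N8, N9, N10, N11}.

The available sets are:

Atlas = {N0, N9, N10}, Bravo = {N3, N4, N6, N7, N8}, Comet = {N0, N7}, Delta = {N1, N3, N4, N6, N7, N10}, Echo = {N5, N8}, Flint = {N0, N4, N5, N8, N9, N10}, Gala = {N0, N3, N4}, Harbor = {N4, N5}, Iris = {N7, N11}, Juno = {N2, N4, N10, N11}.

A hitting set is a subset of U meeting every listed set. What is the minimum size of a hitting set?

The 4 points {N0, N5, N7, N10} hit every set.
No choice of 3 points meets every set, so 4 is the minimum.

4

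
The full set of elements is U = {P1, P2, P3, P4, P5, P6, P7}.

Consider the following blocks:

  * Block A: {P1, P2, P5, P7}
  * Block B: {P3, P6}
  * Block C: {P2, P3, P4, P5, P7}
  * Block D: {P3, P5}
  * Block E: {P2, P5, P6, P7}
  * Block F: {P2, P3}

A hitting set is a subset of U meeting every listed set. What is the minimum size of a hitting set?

H = {P3, P7} meets every block (each contains at least one member of H), and |H| = 2.
The blocks A, B are pairwise disjoint, so any hitting set needs a separate element for each — at least 2. Hence 2 is optimal.

2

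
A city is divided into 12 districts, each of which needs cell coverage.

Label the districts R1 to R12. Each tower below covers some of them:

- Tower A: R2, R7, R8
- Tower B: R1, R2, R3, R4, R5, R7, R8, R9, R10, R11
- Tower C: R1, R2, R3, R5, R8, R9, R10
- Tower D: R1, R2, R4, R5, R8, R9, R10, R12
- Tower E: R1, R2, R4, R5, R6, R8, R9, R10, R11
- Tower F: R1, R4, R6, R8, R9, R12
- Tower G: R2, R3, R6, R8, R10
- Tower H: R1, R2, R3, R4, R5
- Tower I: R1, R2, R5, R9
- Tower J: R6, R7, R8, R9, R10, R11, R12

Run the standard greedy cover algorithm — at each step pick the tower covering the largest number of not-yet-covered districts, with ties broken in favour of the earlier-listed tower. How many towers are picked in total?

2

Greedy: pick B (covers 10 new) → pick F (covers 2 new). Total picks: 2.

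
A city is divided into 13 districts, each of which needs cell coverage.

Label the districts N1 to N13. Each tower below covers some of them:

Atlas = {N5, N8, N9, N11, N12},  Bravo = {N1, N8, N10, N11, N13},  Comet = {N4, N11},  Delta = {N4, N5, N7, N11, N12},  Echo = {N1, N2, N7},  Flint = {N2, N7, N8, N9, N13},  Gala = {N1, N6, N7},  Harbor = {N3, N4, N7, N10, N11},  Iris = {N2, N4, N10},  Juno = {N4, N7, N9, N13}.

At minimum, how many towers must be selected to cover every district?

Take {Atlas, Flint, Gala, Harbor}. Their union is {N1, N2, N3, N4, N5, N6, N7, N8, N9, N10, N11, N12, N13}, which is all 13 districts.
No 3 of the 10 towers cover everything (all 120 combinations miss at least one district), so 4 is optimal.

4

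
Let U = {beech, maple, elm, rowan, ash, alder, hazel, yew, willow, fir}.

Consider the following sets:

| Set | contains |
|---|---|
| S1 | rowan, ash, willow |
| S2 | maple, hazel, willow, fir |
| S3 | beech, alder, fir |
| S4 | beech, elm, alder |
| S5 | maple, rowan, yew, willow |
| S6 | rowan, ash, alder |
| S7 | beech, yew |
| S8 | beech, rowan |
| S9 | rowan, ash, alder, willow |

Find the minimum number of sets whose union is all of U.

S1 and S2 and S4 and S7 together: S1 ∪ S2 ∪ S4 ∪ S7 = {beech, maple, elm, rowan, ash, alder, hazel, yew, willow, fir} — every item is covered.
No 3 of the 9 sets cover everything (all 84 combinations miss at least one item), so 4 is optimal.

4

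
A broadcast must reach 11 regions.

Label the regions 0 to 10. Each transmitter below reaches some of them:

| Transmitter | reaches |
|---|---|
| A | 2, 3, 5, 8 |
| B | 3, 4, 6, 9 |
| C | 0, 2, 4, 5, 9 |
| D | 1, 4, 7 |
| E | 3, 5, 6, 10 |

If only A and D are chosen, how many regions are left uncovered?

4

Union of A, D = {1, 2, 3, 4, 5, 7, 8}.
Not covered: 0, 6, 9, 10 — 4 regions.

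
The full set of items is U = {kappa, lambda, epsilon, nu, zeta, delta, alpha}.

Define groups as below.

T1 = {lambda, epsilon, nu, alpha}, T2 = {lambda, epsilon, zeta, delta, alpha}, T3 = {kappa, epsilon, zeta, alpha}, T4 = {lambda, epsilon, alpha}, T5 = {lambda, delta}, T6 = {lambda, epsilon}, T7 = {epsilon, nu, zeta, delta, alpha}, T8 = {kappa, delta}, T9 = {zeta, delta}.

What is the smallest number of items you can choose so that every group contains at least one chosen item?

Take H = {epsilon, delta}. Each listed group contains at least one of these, so H is a hitting set of size 2.
The groups T4, T8 are pairwise disjoint, so any hitting set needs a separate item for each — at least 2. Hence 2 is optimal.

2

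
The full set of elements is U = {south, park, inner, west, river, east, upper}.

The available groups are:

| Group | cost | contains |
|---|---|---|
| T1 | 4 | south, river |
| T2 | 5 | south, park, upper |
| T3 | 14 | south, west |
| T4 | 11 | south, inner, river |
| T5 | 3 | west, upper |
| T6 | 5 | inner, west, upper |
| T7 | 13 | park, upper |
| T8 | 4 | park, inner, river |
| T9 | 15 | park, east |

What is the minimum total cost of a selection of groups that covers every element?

24

T1, T6, T9 together cover every element (T1 ∪ T6 ∪ T9 = {south, park, inner, west, river, east, upper}); total cost 4 + 5 + 15 = 24.
The greedy pick T8, T5, T1, T9 costs 26; no covering selection beats 24.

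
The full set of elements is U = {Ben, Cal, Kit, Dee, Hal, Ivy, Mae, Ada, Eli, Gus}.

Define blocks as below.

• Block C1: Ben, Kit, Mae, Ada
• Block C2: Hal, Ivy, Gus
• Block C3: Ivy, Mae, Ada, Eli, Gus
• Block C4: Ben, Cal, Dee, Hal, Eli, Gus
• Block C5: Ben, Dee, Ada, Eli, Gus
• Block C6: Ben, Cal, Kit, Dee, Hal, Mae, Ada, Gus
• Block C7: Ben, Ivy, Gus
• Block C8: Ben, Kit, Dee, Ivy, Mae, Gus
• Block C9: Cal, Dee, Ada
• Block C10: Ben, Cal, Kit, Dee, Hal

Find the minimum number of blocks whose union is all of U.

2

C3 and C10 together: C3 ∪ C10 = {Ben, Cal, Kit, Dee, Hal, Ivy, Mae, Ada, Eli, Gus} — every element is covered.
No single block has all 10 elements (the largest, C6, has 8), so 2 is optimal.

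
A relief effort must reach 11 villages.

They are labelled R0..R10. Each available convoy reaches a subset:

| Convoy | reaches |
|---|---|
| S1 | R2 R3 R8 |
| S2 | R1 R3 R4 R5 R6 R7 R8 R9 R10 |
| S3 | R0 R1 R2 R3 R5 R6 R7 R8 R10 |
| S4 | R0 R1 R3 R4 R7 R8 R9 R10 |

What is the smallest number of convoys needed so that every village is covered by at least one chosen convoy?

2

Take {S3, S4}. Their union is {R0, R1, R2, R3, R4, R5, R6, R7, R8, R9, R10}, which is all 11 villages.
No single convoy has all 11 villages (the largest, S2, has 9), so 2 is optimal.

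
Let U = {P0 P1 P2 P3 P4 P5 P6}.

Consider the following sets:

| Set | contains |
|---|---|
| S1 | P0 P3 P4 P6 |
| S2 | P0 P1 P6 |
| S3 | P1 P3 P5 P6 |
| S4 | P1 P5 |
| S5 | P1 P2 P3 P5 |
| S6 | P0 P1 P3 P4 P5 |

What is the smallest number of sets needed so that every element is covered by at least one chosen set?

2

S1 and S5 together: S1 ∪ S5 = {P0, P1, P2, P3, P4, P5, P6} — every element is covered.
No single set has all 7 elements (the largest, S6, has 5), so 2 is optimal.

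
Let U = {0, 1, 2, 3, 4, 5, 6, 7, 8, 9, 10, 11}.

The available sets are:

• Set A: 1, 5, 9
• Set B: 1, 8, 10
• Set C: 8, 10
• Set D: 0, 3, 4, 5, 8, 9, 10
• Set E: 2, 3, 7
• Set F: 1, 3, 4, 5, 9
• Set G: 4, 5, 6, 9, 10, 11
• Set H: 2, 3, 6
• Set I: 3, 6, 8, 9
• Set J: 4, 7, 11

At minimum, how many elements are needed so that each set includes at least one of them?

Take T = {1, 3, 7, 10}. Each listed set contains at least one of these, so T is a hitting set of size 4.
The sets A, C, H, J are pairwise disjoint, so any hitting set needs a separate element for each — at least 4. Hence 4 is optimal.

4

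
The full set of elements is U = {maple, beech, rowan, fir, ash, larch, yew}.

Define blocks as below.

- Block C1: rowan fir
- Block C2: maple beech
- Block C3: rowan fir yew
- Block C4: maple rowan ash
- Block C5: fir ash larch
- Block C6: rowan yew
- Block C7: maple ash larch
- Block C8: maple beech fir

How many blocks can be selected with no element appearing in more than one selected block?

C2, C5, C6 are pairwise disjoint (C2={maple,beech}; C5={fir,ash,larch}; C6={rowan,yew}).
Every remaining block overlaps one of these, and no 4 of the listed blocks are pairwise disjoint, so 3 is the maximum.

3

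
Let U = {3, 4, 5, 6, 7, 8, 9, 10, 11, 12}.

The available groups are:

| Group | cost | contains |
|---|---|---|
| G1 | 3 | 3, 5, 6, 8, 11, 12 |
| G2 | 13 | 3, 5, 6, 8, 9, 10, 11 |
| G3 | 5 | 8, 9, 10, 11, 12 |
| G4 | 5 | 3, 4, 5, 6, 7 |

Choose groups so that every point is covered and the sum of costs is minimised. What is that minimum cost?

G3, G4 together cover every point (G3 ∪ G4 = {3, 4, 5, 6, 7, 8, 9, 10, 11, 12}); total cost 5 + 5 = 10.
The greedy pick G1, G3, G4 costs 13; no covering selection beats 10.

10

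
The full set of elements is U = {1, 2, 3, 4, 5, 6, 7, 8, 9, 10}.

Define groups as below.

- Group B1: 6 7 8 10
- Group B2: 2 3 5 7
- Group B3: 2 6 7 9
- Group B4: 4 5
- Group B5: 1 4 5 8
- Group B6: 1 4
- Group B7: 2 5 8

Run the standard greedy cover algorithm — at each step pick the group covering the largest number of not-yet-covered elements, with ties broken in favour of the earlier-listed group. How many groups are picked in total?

4

Greedy: pick B1 (covers 4 new) → pick B2 (covers 3 new) → pick B5 (covers 2 new) → pick B3 (covers 1 new). Total picks: 4.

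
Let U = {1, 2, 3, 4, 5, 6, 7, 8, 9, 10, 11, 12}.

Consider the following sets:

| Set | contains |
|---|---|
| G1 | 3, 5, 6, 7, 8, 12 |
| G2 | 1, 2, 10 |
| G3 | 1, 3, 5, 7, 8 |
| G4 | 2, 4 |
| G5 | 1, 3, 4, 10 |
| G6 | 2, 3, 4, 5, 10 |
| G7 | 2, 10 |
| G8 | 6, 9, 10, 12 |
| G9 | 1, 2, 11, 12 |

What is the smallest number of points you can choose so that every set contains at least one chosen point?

3

H = {1, 2, 6} meets every set (each contains at least one member of H), and |H| = 3.
The sets G3, G4, G8 are pairwise disjoint, so any hitting set needs a separate point for each — at least 3. Hence 3 is optimal.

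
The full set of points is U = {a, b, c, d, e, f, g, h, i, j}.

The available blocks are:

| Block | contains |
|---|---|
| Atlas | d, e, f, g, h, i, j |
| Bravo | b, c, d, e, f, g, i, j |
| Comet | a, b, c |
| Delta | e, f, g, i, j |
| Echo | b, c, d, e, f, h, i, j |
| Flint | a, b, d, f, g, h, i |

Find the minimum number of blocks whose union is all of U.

Echo and Flint together: Echo ∪ Flint = {a, b, c, d, e, f, g, h, i, j} — every point is covered.
No single block has all 10 points (the largest, Bravo, has 8), so 2 is optimal.

2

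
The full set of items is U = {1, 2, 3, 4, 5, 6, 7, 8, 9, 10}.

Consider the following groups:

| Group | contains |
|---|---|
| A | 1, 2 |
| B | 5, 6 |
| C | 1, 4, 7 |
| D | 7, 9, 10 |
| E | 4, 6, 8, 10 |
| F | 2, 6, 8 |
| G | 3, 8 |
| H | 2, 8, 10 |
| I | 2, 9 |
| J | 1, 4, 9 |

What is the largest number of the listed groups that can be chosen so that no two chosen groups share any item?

4

A, B, D, G are pairwise disjoint (A={1,2}; B={5,6}; D={7,9,10}; G={3,8}).
Every remaining group overlaps one of these, and no 5 of the listed groups are pairwise disjoint, so 4 is the maximum.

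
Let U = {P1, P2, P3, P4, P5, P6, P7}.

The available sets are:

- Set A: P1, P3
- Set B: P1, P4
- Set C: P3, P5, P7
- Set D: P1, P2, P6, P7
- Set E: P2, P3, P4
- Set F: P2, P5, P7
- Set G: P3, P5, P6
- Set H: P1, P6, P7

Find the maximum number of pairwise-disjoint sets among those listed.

A, F are pairwise disjoint (A={P1,P3}; F={P2,P5,P7}).
Every remaining set overlaps one of these, and no 3 of the listed sets are pairwise disjoint, so 2 is the maximum.

2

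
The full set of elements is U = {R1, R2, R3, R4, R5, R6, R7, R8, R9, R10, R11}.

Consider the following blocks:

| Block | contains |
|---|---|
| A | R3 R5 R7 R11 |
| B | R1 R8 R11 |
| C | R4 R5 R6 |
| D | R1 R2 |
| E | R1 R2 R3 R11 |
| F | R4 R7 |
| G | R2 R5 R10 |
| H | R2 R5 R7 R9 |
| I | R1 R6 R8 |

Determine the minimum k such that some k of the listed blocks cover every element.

5

E and F and G and H and I together: E ∪ F ∪ G ∪ H ∪ I = {R1, R2, R3, R4, R5, R6, R7, R8, R9, R10, R11} — every element is covered.
No 4 of the 9 blocks cover everything (all 126 combinations miss at least one element), so 5 is optimal.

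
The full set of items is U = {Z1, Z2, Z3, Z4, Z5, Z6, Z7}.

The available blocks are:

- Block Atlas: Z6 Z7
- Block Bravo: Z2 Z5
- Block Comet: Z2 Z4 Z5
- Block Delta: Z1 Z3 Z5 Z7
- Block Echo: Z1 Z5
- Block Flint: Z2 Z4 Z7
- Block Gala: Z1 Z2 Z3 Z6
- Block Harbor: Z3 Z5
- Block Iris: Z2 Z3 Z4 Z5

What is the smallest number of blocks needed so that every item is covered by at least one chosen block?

Atlas and Gala and Iris together: Atlas ∪ Gala ∪ Iris = {Z1, Z2, Z3, Z4, Z5, Z6, Z7} — every item is covered.
No 2 of the 9 blocks cover everything (all 36 combinations miss at least one item), so 3 is optimal.

3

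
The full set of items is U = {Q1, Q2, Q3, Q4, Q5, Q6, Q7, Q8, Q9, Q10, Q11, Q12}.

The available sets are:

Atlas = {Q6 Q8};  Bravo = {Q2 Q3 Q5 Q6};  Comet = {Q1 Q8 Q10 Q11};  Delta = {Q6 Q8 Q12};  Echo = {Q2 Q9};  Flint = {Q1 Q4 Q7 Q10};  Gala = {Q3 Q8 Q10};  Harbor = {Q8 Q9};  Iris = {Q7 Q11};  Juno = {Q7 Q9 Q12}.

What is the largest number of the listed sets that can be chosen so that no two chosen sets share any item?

3

Atlas, Echo, Flint are pairwise disjoint (Atlas={Q6,Q8}; Echo={Q2,Q9}; Flint={Q1,Q4,Q7,Q10}).
Every remaining set overlaps one of these, and no 4 of the listed sets are pairwise disjoint, so 3 is the maximum.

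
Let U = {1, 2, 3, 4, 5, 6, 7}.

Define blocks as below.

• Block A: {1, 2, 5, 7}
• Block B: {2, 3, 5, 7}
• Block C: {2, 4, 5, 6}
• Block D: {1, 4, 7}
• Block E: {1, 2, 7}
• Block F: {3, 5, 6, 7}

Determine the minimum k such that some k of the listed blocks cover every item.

C and D and F together: C ∪ D ∪ F = {1, 2, 3, 4, 5, 6, 7} — every item is covered.
No 2 of the 6 blocks cover everything (all 15 combinations miss at least one item), so 3 is optimal.

3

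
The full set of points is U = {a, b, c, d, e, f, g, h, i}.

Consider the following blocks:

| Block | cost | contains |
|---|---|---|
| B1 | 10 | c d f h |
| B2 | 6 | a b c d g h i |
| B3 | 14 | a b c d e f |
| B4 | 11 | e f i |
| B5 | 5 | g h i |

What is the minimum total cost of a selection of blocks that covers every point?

B2, B4 together cover every point (B2 ∪ B4 = {a, b, c, d, e, f, g, h, i}); total cost 6 + 11 = 17.
No covering selection has total cost below 17.

17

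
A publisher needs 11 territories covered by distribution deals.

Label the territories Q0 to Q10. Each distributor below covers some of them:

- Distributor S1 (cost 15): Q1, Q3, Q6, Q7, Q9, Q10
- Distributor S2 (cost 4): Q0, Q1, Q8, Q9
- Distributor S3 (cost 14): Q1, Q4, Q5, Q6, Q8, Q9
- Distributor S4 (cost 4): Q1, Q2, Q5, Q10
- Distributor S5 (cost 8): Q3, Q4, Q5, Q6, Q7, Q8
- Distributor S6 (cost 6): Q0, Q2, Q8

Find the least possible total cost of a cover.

S2, S4, S5 together cover every territory (S2 ∪ S4 ∪ S5 = {Q0, Q1, Q2, Q3, Q4, Q5, Q6, Q7, Q8, Q9, Q10}); total cost 4 + 4 + 8 = 16.
No covering selection has total cost below 16.

16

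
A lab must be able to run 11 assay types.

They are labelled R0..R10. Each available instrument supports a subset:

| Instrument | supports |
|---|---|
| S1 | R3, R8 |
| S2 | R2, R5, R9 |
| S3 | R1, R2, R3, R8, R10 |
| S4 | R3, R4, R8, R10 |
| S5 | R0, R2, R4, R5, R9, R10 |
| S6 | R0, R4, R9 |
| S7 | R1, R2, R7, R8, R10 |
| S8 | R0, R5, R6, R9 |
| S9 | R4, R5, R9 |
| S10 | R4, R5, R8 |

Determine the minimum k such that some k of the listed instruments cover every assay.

3

Take {S4, S7, S8}. Their union is {R0, R1, R2, R3, R4, R5, R6, R7, R8, R9, R10}, which is all 11 assays.
Only S8 contains R6, so S8 is forced; the remaining 7 assays need at least 2 more instruments (each remaining instrument adds at most 5) — so at least 3 instruments are needed, and 3 is optimal.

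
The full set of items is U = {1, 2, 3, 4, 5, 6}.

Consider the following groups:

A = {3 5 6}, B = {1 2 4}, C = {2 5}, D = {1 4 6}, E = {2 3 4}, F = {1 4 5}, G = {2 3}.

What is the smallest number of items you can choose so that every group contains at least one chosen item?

3

Take H = {1, 2, 3}. Each listed group contains at least one of these, so H is a hitting set of size 3.
No choice of 2 items meets every group, so 3 is the minimum.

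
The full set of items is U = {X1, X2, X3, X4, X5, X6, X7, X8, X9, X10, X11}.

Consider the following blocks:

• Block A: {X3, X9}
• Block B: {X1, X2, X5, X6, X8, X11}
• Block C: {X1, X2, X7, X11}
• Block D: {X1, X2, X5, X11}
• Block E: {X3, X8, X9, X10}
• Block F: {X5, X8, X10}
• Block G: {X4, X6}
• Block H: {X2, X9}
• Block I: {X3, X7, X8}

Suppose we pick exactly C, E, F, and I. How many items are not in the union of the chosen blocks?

Union of C, E, F, I = {X1, X2, X3, X5, X7, X8, X9, X10, X11}.
Not covered: X4, X6 — 2 items.

2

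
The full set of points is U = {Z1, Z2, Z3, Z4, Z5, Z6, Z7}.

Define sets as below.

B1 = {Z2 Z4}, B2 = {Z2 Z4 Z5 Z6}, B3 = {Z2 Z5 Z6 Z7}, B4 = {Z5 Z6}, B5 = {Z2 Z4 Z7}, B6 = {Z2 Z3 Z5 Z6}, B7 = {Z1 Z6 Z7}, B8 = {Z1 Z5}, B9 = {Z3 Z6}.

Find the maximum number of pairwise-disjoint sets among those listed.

B1, B8, B9 are pairwise disjoint (B1={Z2,Z4}; B8={Z1,Z5}; B9={Z3,Z6}).
Every remaining set overlaps one of these, and no 4 of the listed sets are pairwise disjoint, so 3 is the maximum.

3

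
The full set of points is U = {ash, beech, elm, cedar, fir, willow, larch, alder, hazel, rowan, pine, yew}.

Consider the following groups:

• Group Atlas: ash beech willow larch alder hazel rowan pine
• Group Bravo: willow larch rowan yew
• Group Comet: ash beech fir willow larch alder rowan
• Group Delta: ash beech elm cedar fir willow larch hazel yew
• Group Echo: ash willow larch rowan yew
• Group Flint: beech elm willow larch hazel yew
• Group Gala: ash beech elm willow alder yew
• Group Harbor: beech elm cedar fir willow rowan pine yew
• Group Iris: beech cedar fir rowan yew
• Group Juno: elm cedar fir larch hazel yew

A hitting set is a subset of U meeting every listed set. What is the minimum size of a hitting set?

2

H = {beech, larch} meets every group (each contains at least one member of H), and |H| = 2.
No single point lies in every group, so at least 2 are needed and 2 is optimal.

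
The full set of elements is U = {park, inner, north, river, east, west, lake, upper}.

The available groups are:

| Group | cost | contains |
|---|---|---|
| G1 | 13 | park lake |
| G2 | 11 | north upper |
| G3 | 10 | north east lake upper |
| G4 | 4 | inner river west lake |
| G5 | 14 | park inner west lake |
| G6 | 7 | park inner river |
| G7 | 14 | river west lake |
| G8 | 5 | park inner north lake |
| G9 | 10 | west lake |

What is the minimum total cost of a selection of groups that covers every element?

19

G3, G4, G8 together cover every element (G3 ∪ G4 ∪ G8 = {park, inner, north, river, east, west, lake, upper}); total cost 10 + 4 + 5 = 19.
No covering selection has total cost below 19.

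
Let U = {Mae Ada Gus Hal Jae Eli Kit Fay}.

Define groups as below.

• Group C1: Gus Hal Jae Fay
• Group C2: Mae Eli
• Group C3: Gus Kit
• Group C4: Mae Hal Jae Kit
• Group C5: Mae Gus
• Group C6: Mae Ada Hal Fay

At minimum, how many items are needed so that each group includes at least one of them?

Take H = {Mae, Gus}. Each listed group contains at least one of these, so H is a hitting set of size 2.
The groups C3, C6 are pairwise disjoint, so any hitting set needs a separate item for each — at least 2. Hence 2 is optimal.

2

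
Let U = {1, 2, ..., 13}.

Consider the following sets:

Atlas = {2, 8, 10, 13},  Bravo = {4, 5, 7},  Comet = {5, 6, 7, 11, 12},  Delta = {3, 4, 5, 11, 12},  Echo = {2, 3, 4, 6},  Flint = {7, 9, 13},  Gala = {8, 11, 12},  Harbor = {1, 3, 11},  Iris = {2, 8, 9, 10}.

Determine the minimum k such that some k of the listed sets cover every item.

5

Take {Atlas, Comet, Echo, Flint, Harbor}. Their union is {1, 2, 3, 4, 5, 6, 7, 8, 9, 10, 11, 12, 13}, which is all 13 items.
No 4 of the 9 sets cover everything (all 126 combinations miss at least one item), so 5 is optimal.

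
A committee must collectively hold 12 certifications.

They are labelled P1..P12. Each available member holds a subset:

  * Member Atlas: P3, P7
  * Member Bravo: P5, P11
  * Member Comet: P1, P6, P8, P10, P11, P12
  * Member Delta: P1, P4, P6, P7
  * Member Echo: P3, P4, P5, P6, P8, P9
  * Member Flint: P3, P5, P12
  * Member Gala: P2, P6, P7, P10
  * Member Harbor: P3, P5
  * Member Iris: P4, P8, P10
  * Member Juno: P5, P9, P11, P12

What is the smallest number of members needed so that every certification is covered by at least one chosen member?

3

Comet and Echo and Gala together: Comet ∪ Echo ∪ Gala = {P1, P2, P3, P4, P5, P6, P7, P8, P9, P10, P11, P12} — every certification is covered.
Only Gala contains P2, so Gala is forced; the remaining 8 certifications need at least 2 more members (each remaining member adds at most 5) — so at least 3 members are needed, and 3 is optimal.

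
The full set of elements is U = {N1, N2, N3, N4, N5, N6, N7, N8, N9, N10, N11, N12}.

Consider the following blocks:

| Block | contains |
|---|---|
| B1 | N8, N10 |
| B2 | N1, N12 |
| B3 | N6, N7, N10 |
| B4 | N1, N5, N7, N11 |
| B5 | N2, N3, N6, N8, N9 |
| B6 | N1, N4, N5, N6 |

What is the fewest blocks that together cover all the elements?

5

Take {B1, B2, B4, B5, B6}. Their union is {N1, N2, N3, N4, N5, N6, N7, N8, N9, N10, N11, N12}, which is all 12 elements.
No 4 of the 6 blocks cover everything (all 15 combinations miss at least one element), so 5 is optimal.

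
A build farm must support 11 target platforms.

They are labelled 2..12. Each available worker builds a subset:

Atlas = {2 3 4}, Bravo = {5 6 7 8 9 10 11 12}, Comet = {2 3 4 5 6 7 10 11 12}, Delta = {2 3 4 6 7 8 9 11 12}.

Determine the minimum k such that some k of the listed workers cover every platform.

Comet and Delta together: Comet ∪ Delta = {2, 3, 4, 5, 6, 7, 8, 9, 10, 11, 12} — every platform is covered.
No single worker has all 11 platforms (the largest, Comet, has 9), so 2 is optimal.

2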